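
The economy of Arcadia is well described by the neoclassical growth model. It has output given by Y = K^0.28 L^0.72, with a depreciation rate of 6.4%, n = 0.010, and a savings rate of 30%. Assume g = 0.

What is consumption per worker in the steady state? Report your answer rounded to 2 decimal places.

In steady state, investment equals break-even investment: s·k^α = (n + δ)·k.
Dividing both sides by k: k^(1−α) = s / (n + δ).
k^0.72 = 0.30 / (0.010 + 0.064) = 0.30 / 0.074 = 4.0541
k* = 4.0541^(1/0.72) ≈ 6.9871
y* = (k*)^α = 6.9871^0.28 ≈ 1.7235
c* = (1 − s)·y* = (1 − 0.30) × 1.7235 ≈ 1.2065

c* ≈ 1.21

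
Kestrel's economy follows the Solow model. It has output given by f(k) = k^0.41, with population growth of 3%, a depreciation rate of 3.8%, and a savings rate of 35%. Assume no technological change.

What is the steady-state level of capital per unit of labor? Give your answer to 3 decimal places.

k* = 16.071

At the steady state, Δk = 0, so s·k^α = (n + δ)·k.
Rearranging, k^(1−α) = s / (n + δ).
k^0.59 = 0.35 / (0.030 + 0.038) = 0.35 / 0.068 = 5.1471
k* = 5.1471^(1/0.59) ≈ 16.0708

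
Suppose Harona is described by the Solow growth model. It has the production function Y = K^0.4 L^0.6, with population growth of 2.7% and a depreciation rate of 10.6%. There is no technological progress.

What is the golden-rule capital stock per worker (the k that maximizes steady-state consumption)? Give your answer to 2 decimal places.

The golden rule sets f'(k) = n + δ, i.e. α·k^(α−1) = n + δ.
So k^(1−α) = α / (n + δ) = 0.4 / 0.133 = 3.0075.
k_gold = 3.0075^(1/0.6) ≈ 6.2663

k_gold ≈ 6.27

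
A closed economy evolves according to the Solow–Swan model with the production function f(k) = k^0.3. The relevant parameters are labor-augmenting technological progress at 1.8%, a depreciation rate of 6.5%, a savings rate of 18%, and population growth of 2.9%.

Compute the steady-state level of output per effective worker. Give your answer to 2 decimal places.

y* = 1.23

Steady state requires s·f(k) = (n + g + δ)·k, i.e. s·k^α = (n + g + δ)·k.
Rearranging, k^(1−α) = s / (n + g + δ).
k^0.7 = 0.18 / (0.029 + 0.018 + 0.065) = 0.18 / 0.112 = 1.6071
k* = 1.6071^(1/0.7) ≈ 1.9695
y* = (k*)^α = 1.9695^0.3 ≈ 1.2255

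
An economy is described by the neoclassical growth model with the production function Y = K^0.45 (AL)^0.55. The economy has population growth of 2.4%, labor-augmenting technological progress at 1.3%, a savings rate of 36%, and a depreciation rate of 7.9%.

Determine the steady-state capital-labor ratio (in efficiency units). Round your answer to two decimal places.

In steady state, investment equals break-even investment: s·k^α = (n + g + δ)·k.
Dividing both sides by k: k^(1−α) = s / (n + g + δ).
k^0.55 = 0.36 / (0.024 + 0.013 + 0.079) = 0.36 / 0.116 = 3.1034
k* = 3.1034^(1/0.55) ≈ 7.8388

k* ≈ 7.84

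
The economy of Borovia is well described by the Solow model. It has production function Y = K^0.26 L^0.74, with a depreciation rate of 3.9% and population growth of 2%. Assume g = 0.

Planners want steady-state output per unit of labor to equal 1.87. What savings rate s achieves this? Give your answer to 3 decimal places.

Steady state requires s·f(k) = (n + δ)·k, i.e. s·k^α = (n + δ)·k.
Since y* = [s/(n + δ)]^(α/(1−α)), we have s/(n + δ) = (y*)^((1−α)/α) = 1.87^2.8462 = 5.9390.
Therefore s = 5.9390 × (n + δ) = 5.9390 × 0.059 = 0.3504.

s ≈ 0.350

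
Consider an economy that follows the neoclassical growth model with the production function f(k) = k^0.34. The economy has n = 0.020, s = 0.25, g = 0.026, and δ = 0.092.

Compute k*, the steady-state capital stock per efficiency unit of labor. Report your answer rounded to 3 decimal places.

Steady state requires s·f(k) = (n + g + δ)·k, i.e. s·k^α = (n + g + δ)·k.
Rearranging, k^(1−α) = s / (n + g + δ).
k^0.66 = 0.25 / (0.020 + 0.026 + 0.092) = 0.25 / 0.138 = 1.8116
k* = 1.8116^(1/0.66) ≈ 2.4604

k* ≈ 2.460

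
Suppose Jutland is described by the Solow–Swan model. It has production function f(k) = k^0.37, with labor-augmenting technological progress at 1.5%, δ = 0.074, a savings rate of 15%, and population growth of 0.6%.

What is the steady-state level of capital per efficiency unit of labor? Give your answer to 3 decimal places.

In steady state, investment equals break-even investment: s·k^α = (n + g + δ)·k.
Rearranging, k^(1−α) = s / (n + g + δ).
k^0.63 = 0.15 / (0.006 + 0.015 + 0.074) = 0.15 / 0.095 = 1.5789
k* = 1.5789^(1/0.63) ≈ 2.0647

k* = 2.065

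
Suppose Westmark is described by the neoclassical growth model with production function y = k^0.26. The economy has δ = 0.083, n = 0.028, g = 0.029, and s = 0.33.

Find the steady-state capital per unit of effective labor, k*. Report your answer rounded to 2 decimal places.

Steady state requires s·f(k) = (n + g + δ)·k, i.e. s·k^α = (n + g + δ)·k.
Rearranging, k^(1−α) = s / (n + g + δ).
k^0.74 = 0.33 / (0.028 + 0.029 + 0.083) = 0.33 / 0.140 = 2.3571
k* = 2.3571^(1/0.74) ≈ 3.1858

k* = 3.19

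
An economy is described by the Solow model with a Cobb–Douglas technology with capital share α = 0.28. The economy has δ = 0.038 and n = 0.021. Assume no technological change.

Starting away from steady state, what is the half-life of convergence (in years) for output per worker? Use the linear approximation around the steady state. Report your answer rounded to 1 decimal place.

about 16.3 years

Near the steady state the convergence rate is λ = (1 − α)(n + δ).
λ = (1 − 0.28) × 0.059 = 0.72 × 0.059 = 0.04248
Half-life = ln 2 / λ = 0.6931 / 0.04248 ≈ 16.32 years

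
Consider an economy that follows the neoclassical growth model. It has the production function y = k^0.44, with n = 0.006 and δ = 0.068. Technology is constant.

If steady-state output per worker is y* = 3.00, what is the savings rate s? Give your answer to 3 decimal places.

s ≈ 0.300

In steady state, investment equals break-even investment: s·k^α = (n + δ)·k.
Since y* = [s/(n + δ)]^(α/(1−α)), we have s/(n + δ) = (y*)^((1−α)/α) = 3.00^1.2727 = 4.0479.
Therefore s = 4.0479 × (n + δ) = 4.0479 × 0.074 = 0.2995.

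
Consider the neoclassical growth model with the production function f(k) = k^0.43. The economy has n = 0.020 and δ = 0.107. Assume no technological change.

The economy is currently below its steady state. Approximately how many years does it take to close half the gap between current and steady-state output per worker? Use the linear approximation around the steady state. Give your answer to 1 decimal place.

Near the steady state the convergence rate is λ = (1 − α)(n + δ).
λ = (1 − 0.43) × 0.127 = 0.57 × 0.127 = 0.07239
Half-life = ln 2 / λ = 0.6931 / 0.07239 ≈ 9.57 years

about 9.6 years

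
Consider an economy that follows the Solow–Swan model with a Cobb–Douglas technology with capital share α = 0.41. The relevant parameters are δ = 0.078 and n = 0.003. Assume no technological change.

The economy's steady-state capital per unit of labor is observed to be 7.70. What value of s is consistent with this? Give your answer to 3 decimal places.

Steady state requires s·f(k) = (n + δ)·k, i.e. s·k^α = (n + δ)·k.
So s / (n + δ) = (k*)^(1−α) = 7.70^0.59 = 3.3345.
Therefore s = 3.3345 × (n + δ) = 3.3345 × 0.081 = 0.2701.

s ≈ 0.270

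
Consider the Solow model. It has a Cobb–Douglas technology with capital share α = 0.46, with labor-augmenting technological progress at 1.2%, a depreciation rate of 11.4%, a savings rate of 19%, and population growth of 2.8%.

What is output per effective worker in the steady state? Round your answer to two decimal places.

In steady state, investment equals break-even investment: s·k^α = (n + g + δ)·k.
Rearranging, k^(1−α) = s / (n + g + δ).
k^0.54 = 0.19 / (0.028 + 0.012 + 0.114) = 0.19 / 0.154 = 1.2338
k* = 1.2338^(1/0.54) ≈ 1.4756
y* = (k*)^α = 1.4756^0.46 ≈ 1.1960

y* = 1.20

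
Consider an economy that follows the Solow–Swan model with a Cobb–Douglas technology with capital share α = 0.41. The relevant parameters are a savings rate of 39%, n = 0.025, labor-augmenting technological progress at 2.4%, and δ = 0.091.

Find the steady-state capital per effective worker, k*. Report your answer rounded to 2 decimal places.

At the steady state, Δk = 0, so s·k^α = (n + g + δ)·k.
Dividing both sides by k: k^(1−α) = s / (n + g + δ).
k^0.59 = 0.39 / (0.025 + 0.024 + 0.091) = 0.39 / 0.140 = 2.7857
k* = 2.7857^(1/0.59) ≈ 5.6771

k* ≈ 5.68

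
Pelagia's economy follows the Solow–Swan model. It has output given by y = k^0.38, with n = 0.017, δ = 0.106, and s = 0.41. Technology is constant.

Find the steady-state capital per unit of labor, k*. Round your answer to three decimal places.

k* = 6.972

At the steady state, Δk = 0, so s·k^α = (n + δ)·k.
Dividing both sides by k: k^(1−α) = s / (n + δ).
k^0.62 = 0.41 / (0.017 + 0.106) = 0.41 / 0.123 = 3.3333
k* = 3.3333^(1/0.62) ≈ 6.9718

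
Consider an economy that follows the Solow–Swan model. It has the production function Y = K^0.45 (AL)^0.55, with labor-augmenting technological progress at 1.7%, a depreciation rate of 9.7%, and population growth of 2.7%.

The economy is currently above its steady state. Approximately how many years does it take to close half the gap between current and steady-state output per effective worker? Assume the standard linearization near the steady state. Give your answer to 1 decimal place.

t_½ ≈ 8.9 years

Near the steady state the convergence rate is λ = (1 − α)(n + g + δ).
λ = (1 − 0.45) × 0.141 = 0.55 × 0.141 = 0.07755
Half-life = ln 2 / λ = 0.6931 / 0.07755 ≈ 8.94 years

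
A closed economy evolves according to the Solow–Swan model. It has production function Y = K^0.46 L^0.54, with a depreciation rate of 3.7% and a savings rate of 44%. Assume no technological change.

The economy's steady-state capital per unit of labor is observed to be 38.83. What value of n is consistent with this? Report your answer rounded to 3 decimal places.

n ≈ 0.024

Steady state requires s·f(k) = (n + δ)·k, i.e. s·k^α = (n + δ)·k.
So s / (n + δ) = (k*)^(1−α) = 38.83^0.54 = 7.2136.
Therefore n + δ = s / 7.2136 = 0.44 / 7.2136 = 0.0610, so n = 0.0610 − 0.037 = 0.0240.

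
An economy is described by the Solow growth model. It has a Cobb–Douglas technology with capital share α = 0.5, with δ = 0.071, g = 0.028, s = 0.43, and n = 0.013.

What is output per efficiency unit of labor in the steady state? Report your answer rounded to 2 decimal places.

y* ≈ 3.84

Steady state requires s·f(k) = (n + g + δ)·k, i.e. s·k^α = (n + g + δ)·k.
Rearranging, k^(1−α) = s / (n + g + δ).
k^0.5 = 0.43 / (0.013 + 0.028 + 0.071) = 0.43 / 0.112 = 3.8393
k* = 3.8393^(1/0.5) ≈ 14.7402
y* = (k*)^α = 14.7402^0.5 ≈ 3.8393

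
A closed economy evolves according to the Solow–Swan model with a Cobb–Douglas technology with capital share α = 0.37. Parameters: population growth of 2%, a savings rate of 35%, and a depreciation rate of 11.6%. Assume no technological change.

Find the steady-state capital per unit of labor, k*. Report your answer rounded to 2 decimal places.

At the steady state, Δk = 0, so s·k^α = (n + δ)·k.
Rearranging, k^(1−α) = s / (n + δ).
k^0.63 = 0.35 / (0.020 + 0.116) = 0.35 / 0.136 = 2.5735
k* = 2.5735^(1/0.63) ≈ 4.4836

k* ≈ 4.48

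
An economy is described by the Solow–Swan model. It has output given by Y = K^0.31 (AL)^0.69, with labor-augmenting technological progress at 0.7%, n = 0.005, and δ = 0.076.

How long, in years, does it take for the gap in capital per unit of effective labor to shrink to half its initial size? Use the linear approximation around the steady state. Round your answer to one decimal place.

Near the steady state the convergence rate is λ = (1 − α)(n + g + δ).
λ = (1 − 0.31) × 0.088 = 0.69 × 0.088 = 0.06072
Half-life = ln 2 / λ = 0.6931 / 0.06072 ≈ 11.41 years

t_½ ≈ 11.4 years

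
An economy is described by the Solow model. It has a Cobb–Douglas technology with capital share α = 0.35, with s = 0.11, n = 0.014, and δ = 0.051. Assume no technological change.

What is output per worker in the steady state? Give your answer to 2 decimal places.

Steady state requires s·f(k) = (n + δ)·k, i.e. s·k^α = (n + δ)·k.
Rearranging, k^(1−α) = s / (n + δ).
k^0.65 = 0.11 / (0.014 + 0.051) = 0.11 / 0.065 = 1.6923
k* = 1.6923^(1/0.65) ≈ 2.2465
y* = (k*)^α = 2.2465^0.35 ≈ 1.3275

y* = 1.33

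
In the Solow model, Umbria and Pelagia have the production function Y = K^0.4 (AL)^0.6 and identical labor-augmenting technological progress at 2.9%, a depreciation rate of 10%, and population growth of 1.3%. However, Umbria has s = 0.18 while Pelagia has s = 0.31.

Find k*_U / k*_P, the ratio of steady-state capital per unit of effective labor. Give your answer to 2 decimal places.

ratio ≈ 0.40

Steady-state k* = [s/(n + g + δ)]^(1/(1−α)), so the ratio is [ (s_U/(n + g + δ)_U) / (s_P/(n + g + δ)_P) ]^1.6667.
s_U/(n + g + δ)_U = 0.18/0.142 = 1.2676; s_P/(n + g + δ)_P = 0.31/0.142 = 2.1831.
Ratio = (1.2676/2.1831)^1.6667 = 0.5806^1.6667 ≈ 0.4041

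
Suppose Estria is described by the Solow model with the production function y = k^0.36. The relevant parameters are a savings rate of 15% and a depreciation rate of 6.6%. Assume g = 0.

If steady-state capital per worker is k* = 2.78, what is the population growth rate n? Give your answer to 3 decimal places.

In steady state, investment equals break-even investment: s·k^α = (n + δ)·k.
So s / (n + δ) = (k*)^(1−α) = 2.78^0.64 = 1.9239.
Therefore n + δ = s / 1.9239 = 0.15 / 1.9239 = 0.0780, so n = 0.0780 − 0.066 = 0.0120.

n ≈ 0.012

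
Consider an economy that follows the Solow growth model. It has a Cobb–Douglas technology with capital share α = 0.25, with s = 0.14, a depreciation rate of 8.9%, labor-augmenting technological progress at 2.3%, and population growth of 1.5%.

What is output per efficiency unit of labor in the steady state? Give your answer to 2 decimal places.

In steady state, investment equals break-even investment: s·k^α = (n + g + δ)·k.
Dividing both sides by k: k^(1−α) = s / (n + g + δ).
k^0.75 = 0.14 / (0.015 + 0.023 + 0.089) = 0.14 / 0.127 = 1.1024
k* = 1.1024^(1/0.75) ≈ 1.1388
y* = (k*)^α = 1.1388^0.25 ≈ 1.0330

y* = 1.03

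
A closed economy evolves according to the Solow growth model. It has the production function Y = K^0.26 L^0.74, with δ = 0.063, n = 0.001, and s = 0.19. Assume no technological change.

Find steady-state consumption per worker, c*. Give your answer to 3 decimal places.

Steady state requires s·f(k) = (n + δ)·k, i.e. s·k^α = (n + δ)·k.
Rearranging, k^(1−α) = s / (n + δ).
k^0.74 = 0.19 / (0.001 + 0.063) = 0.19 / 0.064 = 2.9688
k* = 2.9688^(1/0.74) ≈ 4.3513
y* = (k*)^α = 4.3513^0.26 ≈ 1.4657
c* = (1 − s)·y* = (1 − 0.19) × 1.4657 ≈ 1.1872

c* = 1.187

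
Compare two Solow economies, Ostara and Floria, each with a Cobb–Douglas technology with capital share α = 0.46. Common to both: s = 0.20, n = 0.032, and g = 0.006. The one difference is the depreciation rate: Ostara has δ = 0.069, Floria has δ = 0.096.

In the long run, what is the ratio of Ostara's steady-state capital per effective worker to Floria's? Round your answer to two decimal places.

k*_O / k*_F ≈ 1.52

Steady-state k* = [s/(n + g + δ)]^(1/(1−α)), so the ratio is [ (s_O/(n + g + δ)_O) / (s_F/(n + g + δ)_F) ]^1.8519.
s_O/(n + g + δ)_O = 0.20/0.107 = 1.8692; s_F/(n + g + δ)_F = 0.20/0.134 = 1.4925.
Ratio = (1.8692/1.4925)^1.8519 = 1.2524^1.8519 ≈ 1.5171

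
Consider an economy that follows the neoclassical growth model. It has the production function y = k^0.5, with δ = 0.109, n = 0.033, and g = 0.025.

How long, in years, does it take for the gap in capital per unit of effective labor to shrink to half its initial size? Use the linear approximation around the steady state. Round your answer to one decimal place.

Near the steady state the convergence rate is λ = (1 − α)(n + g + δ).
λ = (1 − 0.5) × 0.167 = 0.5 × 0.167 = 0.0835
Half-life = ln 2 / λ = 0.6931 / 0.0835 ≈ 8.30 years

about 8.3 years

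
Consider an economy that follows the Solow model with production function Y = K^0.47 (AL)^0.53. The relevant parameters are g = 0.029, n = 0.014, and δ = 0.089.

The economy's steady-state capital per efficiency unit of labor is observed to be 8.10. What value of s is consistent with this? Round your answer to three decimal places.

s ≈ 0.400

At the steady state, Δk = 0, so s·k^α = (n + g + δ)·k.
So s / (n + g + δ) = (k*)^(1−α) = 8.10^0.53 = 3.0304.
Therefore s = 3.0304 × (n + g + δ) = 3.0304 × 0.132 = 0.4000.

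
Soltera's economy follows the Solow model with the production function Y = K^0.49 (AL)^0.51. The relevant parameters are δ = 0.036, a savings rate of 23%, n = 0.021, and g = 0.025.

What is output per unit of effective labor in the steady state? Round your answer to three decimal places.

y* ≈ 2.694

In steady state, investment equals break-even investment: s·k^α = (n + g + δ)·k.
Rearranging, k^(1−α) = s / (n + g + δ).
k^0.51 = 0.23 / (0.021 + 0.025 + 0.036) = 0.23 / 0.082 = 2.8049
k* = 2.8049^(1/0.51) ≈ 7.5556
y* = (k*)^α = 7.5556^0.49 ≈ 2.6937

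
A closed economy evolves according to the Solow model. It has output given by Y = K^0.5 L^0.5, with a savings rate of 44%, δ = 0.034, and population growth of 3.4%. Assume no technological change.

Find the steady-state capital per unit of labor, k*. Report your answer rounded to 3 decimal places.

Steady state requires s·f(k) = (n + δ)·k, i.e. s·k^α = (n + δ)·k.
Dividing both sides by k: k^(1−α) = s / (n + δ).
k^0.5 = 0.44 / (0.034 + 0.034) = 0.44 / 0.068 = 6.4706
k* = 6.4706^(1/0.5) ≈ 41.8687

k* = 41.869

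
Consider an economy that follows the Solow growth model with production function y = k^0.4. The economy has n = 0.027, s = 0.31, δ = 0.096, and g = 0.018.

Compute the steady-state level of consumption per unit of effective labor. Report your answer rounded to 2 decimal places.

c* ≈ 1.17

Steady state requires s·f(k) = (n + g + δ)·k, i.e. s·k^α = (n + g + δ)·k.
Rearranging, k^(1−α) = s / (n + g + δ).
k^0.6 = 0.31 / (0.027 + 0.018 + 0.096) = 0.31 / 0.141 = 2.1986
k* = 2.1986^(1/0.6) ≈ 3.7174
y* = (k*)^α = 3.7174^0.4 ≈ 1.6908
c* = (1 − s)·y* = (1 − 0.31) × 1.6908 ≈ 1.1667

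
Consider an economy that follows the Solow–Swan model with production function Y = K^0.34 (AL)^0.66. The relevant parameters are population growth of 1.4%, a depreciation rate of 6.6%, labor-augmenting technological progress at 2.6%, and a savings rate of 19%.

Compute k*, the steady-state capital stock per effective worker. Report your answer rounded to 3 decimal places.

k* = 2.421

In steady state, investment equals break-even investment: s·k^α = (n + g + δ)·k.
Dividing both sides by k: k^(1−α) = s / (n + g + δ).
k^0.66 = 0.19 / (0.014 + 0.026 + 0.066) = 0.19 / 0.106 = 1.7925
k* = 1.7925^(1/0.66) ≈ 2.4212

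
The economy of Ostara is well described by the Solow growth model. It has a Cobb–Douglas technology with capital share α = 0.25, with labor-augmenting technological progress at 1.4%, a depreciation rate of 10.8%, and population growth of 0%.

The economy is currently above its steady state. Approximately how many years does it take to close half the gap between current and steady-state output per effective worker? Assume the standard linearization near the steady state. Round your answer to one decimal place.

half-life ≈ 7.6 years

Near the steady state the convergence rate is λ = (1 − α)(n + g + δ).
λ = (1 − 0.25) × 0.122 = 0.75 × 0.122 = 0.0915
Half-life = ln 2 / λ = 0.6931 / 0.0915 ≈ 7.57 years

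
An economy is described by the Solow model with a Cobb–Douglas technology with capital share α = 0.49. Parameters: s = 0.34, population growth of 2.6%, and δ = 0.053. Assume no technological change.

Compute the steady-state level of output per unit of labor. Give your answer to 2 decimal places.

Steady state requires s·f(k) = (n + δ)·k, i.e. s·k^α = (n + δ)·k.
Rearranging, k^(1−α) = s / (n + δ).
k^0.51 = 0.34 / (0.026 + 0.053) = 0.34 / 0.079 = 4.3038
k* = 4.3038^(1/0.51) ≈ 17.4923
y* = (k*)^α = 17.4923^0.49 ≈ 4.0644

y* = 4.06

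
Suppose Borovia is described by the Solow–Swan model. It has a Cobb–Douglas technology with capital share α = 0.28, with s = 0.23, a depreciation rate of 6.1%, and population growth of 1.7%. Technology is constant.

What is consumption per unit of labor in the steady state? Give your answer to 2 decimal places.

At the steady state, Δk = 0, so s·k^α = (n + δ)·k.
Dividing both sides by k: k^(1−α) = s / (n + δ).
k^0.72 = 0.23 / (0.017 + 0.061) = 0.23 / 0.078 = 2.9487
k* = 2.9487^(1/0.72) ≈ 4.4902
y* = (k*)^α = 4.4902^0.28 ≈ 1.5228
c* = (1 − s)·y* = (1 − 0.23) × 1.5228 ≈ 1.1726

c* ≈ 1.17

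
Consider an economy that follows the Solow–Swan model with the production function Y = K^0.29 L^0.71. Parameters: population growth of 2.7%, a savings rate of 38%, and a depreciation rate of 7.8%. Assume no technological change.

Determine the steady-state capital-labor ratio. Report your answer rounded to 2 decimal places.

k* = 6.12

Steady state requires s·f(k) = (n + δ)·k, i.e. s·k^α = (n + δ)·k.
Rearranging, k^(1−α) = s / (n + δ).
k^0.71 = 0.38 / (0.027 + 0.078) = 0.38 / 0.105 = 3.6190
k* = 3.6190^(1/0.71) ≈ 6.1199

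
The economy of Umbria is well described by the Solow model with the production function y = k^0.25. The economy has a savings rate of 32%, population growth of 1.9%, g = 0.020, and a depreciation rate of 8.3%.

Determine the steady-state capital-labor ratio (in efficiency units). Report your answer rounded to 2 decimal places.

In steady state, investment equals break-even investment: s·k^α = (n + g + δ)·k.
Rearranging, k^(1−α) = s / (n + g + δ).
k^0.75 = 0.32 / (0.019 + 0.020 + 0.083) = 0.32 / 0.122 = 2.6230
k* = 2.6230^(1/0.75) ≈ 3.6174

k* ≈ 3.62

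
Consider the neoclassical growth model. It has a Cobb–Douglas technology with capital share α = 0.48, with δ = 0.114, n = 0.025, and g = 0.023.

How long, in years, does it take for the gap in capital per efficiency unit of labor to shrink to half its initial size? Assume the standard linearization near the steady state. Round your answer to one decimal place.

Near the steady state the convergence rate is λ = (1 − α)(n + g + δ).
λ = (1 − 0.48) × 0.162 = 0.52 × 0.162 = 0.08424
Half-life = ln 2 / λ = 0.6931 / 0.08424 ≈ 8.23 years

t_½ ≈ 8.2 years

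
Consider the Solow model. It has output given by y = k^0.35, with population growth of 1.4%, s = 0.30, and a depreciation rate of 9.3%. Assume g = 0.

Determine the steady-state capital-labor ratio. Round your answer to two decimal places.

k* ≈ 4.88

At the steady state, Δk = 0, so s·k^α = (n + δ)·k.
Dividing both sides by k: k^(1−α) = s / (n + δ).
k^0.65 = 0.30 / (0.014 + 0.093) = 0.30 / 0.107 = 2.8037
k* = 2.8037^(1/0.65) ≈ 4.8845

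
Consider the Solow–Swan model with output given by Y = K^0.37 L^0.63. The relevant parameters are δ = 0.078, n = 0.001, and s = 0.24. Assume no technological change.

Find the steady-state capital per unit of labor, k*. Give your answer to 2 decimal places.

At the steady state, Δk = 0, so s·k^α = (n + δ)·k.
Dividing both sides by k: k^(1−α) = s / (n + δ).
k^0.63 = 0.24 / (0.001 + 0.078) = 0.24 / 0.079 = 3.0380
k* = 3.0380^(1/0.63) ≈ 5.8346

k* ≈ 5.83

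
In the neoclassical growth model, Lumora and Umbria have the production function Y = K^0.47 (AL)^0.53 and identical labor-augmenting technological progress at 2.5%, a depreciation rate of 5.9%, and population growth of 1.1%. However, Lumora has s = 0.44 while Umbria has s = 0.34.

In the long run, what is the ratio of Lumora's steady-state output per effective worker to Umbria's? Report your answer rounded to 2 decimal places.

Steady-state y* = [s/(n + g + δ)]^(α/(1−α)), so the ratio is [ (s_L/(n + g + δ)_L) / (s_U/(n + g + δ)_U) ]^0.8868.
s_L/(n + g + δ)_L = 0.44/0.095 = 4.6316; s_U/(n + g + δ)_U = 0.34/0.095 = 3.5789.
Ratio = (4.6316/3.5789)^0.8868 = 1.2941^0.8868 ≈ 1.2569

y*_L / y*_U ≈ 1.26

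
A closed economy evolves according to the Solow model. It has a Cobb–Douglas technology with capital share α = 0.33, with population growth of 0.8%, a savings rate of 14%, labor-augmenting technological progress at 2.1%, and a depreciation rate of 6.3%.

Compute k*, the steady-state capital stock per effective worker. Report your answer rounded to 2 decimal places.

k* ≈ 1.87

In steady state, investment equals break-even investment: s·k^α = (n + g + δ)·k.
Rearranging, k^(1−α) = s / (n + g + δ).
k^0.67 = 0.14 / (0.008 + 0.021 + 0.063) = 0.14 / 0.092 = 1.5217
k* = 1.5217^(1/0.67) ≈ 1.8713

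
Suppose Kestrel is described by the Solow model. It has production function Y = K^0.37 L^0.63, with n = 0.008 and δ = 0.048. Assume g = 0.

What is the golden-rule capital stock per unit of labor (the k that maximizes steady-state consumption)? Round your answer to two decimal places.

The golden rule sets f'(k) = n + δ, i.e. α·k^(α−1) = n + δ.
So k^(1−α) = α / (n + δ) = 0.37 / 0.056 = 6.6071.
k_gold = 6.6071^(1/0.63) ≈ 20.0265

k_gold ≈ 20.03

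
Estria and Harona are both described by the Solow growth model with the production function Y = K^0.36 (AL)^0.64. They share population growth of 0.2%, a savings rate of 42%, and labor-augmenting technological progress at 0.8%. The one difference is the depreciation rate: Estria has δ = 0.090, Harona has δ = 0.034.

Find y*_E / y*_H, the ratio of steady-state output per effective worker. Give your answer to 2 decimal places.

Steady-state y* = [s/(n + g + δ)]^(α/(1−α)), so the ratio is [ (s_E/(n + g + δ)_E) / (s_H/(n + g + δ)_H) ]^0.5625.
s_E/(n + g + δ)_E = 0.42/0.100 = 4.2000; s_H/(n + g + δ)_H = 0.42/0.044 = 9.5455.
Ratio = (4.2000/9.5455)^0.5625 = 0.4400^0.5625 ≈ 0.6301

ratio ≈ 0.63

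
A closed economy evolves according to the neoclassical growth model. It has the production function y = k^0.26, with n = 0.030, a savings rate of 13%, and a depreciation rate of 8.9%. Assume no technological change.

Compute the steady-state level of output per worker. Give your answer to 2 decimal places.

Steady state requires s·f(k) = (n + δ)·k, i.e. s·k^α = (n + δ)·k.
Dividing both sides by k: k^(1−α) = s / (n + δ).
k^0.74 = 0.13 / (0.030 + 0.089) = 0.13 / 0.119 = 1.0924
k* = 1.0924^(1/0.74) ≈ 1.1269
y* = (k*)^α = 1.1269^0.26 ≈ 1.0315

y* = 1.03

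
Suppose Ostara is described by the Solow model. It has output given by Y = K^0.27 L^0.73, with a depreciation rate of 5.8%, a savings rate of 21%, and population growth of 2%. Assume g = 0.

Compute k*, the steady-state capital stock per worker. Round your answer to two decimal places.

At the steady state, Δk = 0, so s·k^α = (n + δ)·k.
Rearranging, k^(1−α) = s / (n + δ).
k^0.73 = 0.21 / (0.020 + 0.058) = 0.21 / 0.078 = 2.6923
k* = 2.6923^(1/0.73) ≈ 3.8834

k* ≈ 3.88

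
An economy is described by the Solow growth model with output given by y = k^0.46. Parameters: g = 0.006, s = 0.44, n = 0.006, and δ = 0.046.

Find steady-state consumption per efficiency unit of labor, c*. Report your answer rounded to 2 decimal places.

c* = 3.15

In steady state, investment equals break-even investment: s·k^α = (n + g + δ)·k.
Rearranging, k^(1−α) = s / (n + g + δ).
k^0.54 = 0.44 / (0.006 + 0.006 + 0.046) = 0.44 / 0.058 = 7.5862
k* = 7.5862^(1/0.54) ≈ 42.6260
y* = (k*)^α = 42.6260^0.46 ≈ 5.6189
c* = (1 − s)·y* = (1 − 0.44) × 5.6189 ≈ 3.1466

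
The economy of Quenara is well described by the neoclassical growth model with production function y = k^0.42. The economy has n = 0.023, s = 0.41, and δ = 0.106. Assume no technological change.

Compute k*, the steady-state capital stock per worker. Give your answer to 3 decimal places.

k* ≈ 7.343

In steady state, investment equals break-even investment: s·k^α = (n + δ)·k.
Dividing both sides by k: k^(1−α) = s / (n + δ).
k^0.58 = 0.41 / (0.023 + 0.106) = 0.41 / 0.129 = 3.1783
k* = 3.1783^(1/0.58) ≈ 7.3427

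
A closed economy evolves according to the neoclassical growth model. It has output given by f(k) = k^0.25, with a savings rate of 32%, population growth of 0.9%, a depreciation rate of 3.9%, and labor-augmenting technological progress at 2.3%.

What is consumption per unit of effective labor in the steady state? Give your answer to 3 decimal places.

In steady state, investment equals break-even investment: s·k^α = (n + g + δ)·k.
Dividing both sides by k: k^(1−α) = s / (n + g + δ).
k^0.75 = 0.32 / (0.009 + 0.023 + 0.039) = 0.32 / 0.071 = 4.5070
k* = 4.5070^(1/0.75) ≈ 7.4447
y* = (k*)^α = 7.4447^0.25 ≈ 1.6518
c* = (1 − s)·y* = (1 − 0.32) × 1.6518 ≈ 1.1232

c* ≈ 1.123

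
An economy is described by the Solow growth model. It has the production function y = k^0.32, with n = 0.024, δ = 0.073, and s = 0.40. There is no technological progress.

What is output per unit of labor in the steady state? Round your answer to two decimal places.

y* = 1.95

In steady state, investment equals break-even investment: s·k^α = (n + δ)·k.
Rearranging, k^(1−α) = s / (n + δ).
k^0.68 = 0.40 / (0.024 + 0.073) = 0.40 / 0.097 = 4.1237
k* = 4.1237^(1/0.68) ≈ 8.0322
y* = (k*)^α = 8.0322^0.32 ≈ 1.9478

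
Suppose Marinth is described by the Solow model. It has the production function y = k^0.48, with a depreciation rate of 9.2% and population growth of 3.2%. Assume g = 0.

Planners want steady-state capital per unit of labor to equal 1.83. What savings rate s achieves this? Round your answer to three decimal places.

In steady state, investment equals break-even investment: s·k^α = (n + δ)·k.
So s / (n + δ) = (k*)^(1−α) = 1.83^0.52 = 1.3692.
Therefore s = 1.3692 × (n + δ) = 1.3692 × 0.124 = 0.1698.

s ≈ 0.170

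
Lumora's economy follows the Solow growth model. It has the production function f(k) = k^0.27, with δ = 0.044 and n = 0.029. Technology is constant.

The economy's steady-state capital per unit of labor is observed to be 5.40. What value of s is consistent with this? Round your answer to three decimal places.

s ≈ 0.250

Steady state requires s·f(k) = (n + δ)·k, i.e. s·k^α = (n + δ)·k.
So s / (n + δ) = (k*)^(1−α) = 5.40^0.73 = 3.4249.
Therefore s = 3.4249 × (n + δ) = 3.4249 × 0.073 = 0.2500.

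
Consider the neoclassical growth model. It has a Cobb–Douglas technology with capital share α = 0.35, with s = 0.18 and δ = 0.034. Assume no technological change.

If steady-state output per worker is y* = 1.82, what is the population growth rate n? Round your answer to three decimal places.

n ≈ 0.025

At the steady state, Δk = 0, so s·k^α = (n + δ)·k.
Since y* = [s/(n + δ)]^(α/(1−α)), we have s/(n + δ) = (y*)^((1−α)/α) = 1.82^1.8571 = 3.0407.
Therefore n + δ = s / 3.0407 = 0.18 / 3.0407 = 0.0592, so n = 0.0592 − 0.034 = 0.0252.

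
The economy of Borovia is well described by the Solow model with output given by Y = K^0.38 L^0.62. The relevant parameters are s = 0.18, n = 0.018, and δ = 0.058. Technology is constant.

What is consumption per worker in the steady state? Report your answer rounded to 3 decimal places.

At the steady state, Δk = 0, so s·k^α = (n + δ)·k.
Dividing both sides by k: k^(1−α) = s / (n + δ).
k^0.62 = 0.18 / (0.018 + 0.058) = 0.18 / 0.076 = 2.3684
k* = 2.3684^(1/0.62) ≈ 4.0175
y* = (k*)^α = 4.0175^0.38 ≈ 1.6963
c* = (1 − s)·y* = (1 − 0.18) × 1.6963 ≈ 1.3910

c* ≈ 1.391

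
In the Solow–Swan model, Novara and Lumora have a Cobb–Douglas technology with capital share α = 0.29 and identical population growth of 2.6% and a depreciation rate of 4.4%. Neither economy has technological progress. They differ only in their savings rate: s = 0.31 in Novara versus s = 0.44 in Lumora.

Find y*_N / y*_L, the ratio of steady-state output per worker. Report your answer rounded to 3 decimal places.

Steady-state y* = [s/(n + δ)]^(α/(1−α)), so the ratio is [ (s_N/(n + δ)_N) / (s_L/(n + δ)_L) ]^0.4085.
s_N/(n + δ)_N = 0.31/0.070 = 4.4286; s_L/(n + δ)_L = 0.44/0.070 = 6.2857.
Ratio = (4.4286/6.2857)^0.4085 = 0.7046^0.4085 ≈ 0.8667

y*_N / y*_L ≈ 0.867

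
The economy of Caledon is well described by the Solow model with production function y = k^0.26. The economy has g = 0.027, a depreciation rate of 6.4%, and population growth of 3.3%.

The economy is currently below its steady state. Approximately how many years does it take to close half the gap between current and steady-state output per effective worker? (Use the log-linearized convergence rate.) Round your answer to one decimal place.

Near the steady state the convergence rate is λ = (1 − α)(n + g + δ).
λ = (1 − 0.26) × 0.124 = 0.74 × 0.124 = 0.09176
Half-life = ln 2 / λ = 0.6931 / 0.09176 ≈ 7.55 years

about 7.6 years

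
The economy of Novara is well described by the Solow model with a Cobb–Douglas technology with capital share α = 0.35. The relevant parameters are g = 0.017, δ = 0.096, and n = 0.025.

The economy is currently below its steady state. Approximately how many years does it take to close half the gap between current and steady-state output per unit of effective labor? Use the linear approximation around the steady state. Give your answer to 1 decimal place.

Near the steady state the convergence rate is λ = (1 − α)(n + g + δ).
λ = (1 − 0.35) × 0.138 = 0.65 × 0.138 = 0.0897
Half-life = ln 2 / λ = 0.6931 / 0.0897 ≈ 7.73 years

about 7.7 years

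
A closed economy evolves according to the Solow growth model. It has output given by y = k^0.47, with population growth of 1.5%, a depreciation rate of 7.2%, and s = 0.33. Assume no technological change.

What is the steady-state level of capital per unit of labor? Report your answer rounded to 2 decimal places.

In steady state, investment equals break-even investment: s·k^α = (n + δ)·k.
Rearranging, k^(1−α) = s / (n + δ).
k^0.53 = 0.33 / (0.015 + 0.072) = 0.33 / 0.087 = 3.7931
k* = 3.7931^(1/0.53) ≈ 12.3721

k* = 12.37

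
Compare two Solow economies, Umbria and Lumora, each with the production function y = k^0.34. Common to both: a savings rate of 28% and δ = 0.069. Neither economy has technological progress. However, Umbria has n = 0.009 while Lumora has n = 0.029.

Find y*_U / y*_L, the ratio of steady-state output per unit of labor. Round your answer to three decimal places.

Steady-state y* = [s/(n + δ)]^(α/(1−α)), so the ratio is [ (s_U/(n + δ)_U) / (s_L/(n + δ)_L) ]^0.5152.
s_U/(n + δ)_U = 0.28/0.078 = 3.5897; s_L/(n + δ)_L = 0.28/0.098 = 2.8571.
Ratio = (3.5897/2.8571)^0.5152 = 1.2564^0.5152 ≈ 1.1248

ratio ≈ 1.125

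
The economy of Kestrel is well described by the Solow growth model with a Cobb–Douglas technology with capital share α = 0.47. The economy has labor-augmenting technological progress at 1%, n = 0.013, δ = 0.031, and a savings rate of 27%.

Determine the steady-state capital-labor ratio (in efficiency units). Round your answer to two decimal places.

k* ≈ 20.84

In steady state, investment equals break-even investment: s·k^α = (n + g + δ)·k.
Dividing both sides by k: k^(1−α) = s / (n + g + δ).
k^0.53 = 0.27 / (0.013 + 0.010 + 0.031) = 0.27 / 0.054 = 5.0000
k* = 5.0000^(1/0.53) ≈ 20.8359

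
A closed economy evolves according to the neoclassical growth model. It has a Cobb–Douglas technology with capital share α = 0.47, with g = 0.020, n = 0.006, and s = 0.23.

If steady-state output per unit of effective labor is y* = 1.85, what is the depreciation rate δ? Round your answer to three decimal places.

Steady state requires s·f(k) = (n + g + δ)·k, i.e. s·k^α = (n + g + δ)·k.
Since y* = [s/(n + g + δ)]^(α/(1−α)), we have s/(n + g + δ) = (y*)^((1−α)/α) = 1.85^1.1277 = 2.0012.
Therefore n + g + δ = s / 2.0012 = 0.23 / 2.0012 = 0.1149, so δ = 0.1149 − 0.026 = 0.0889.

δ ≈ 0.089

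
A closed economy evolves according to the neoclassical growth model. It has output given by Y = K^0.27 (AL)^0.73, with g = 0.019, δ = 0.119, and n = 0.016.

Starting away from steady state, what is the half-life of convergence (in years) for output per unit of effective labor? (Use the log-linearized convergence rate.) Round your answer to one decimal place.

half-life ≈ 6.2 years

Near the steady state the convergence rate is λ = (1 − α)(n + g + δ).
λ = (1 − 0.27) × 0.154 = 0.73 × 0.154 = 0.11242
Half-life = ln 2 / λ = 0.6931 / 0.11242 ≈ 6.17 years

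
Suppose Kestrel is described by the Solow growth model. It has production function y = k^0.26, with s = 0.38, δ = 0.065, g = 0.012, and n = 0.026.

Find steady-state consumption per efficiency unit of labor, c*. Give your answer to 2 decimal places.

c* = 0.98

Steady state requires s·f(k) = (n + g + δ)·k, i.e. s·k^α = (n + g + δ)·k.
Rearranging, k^(1−α) = s / (n + g + δ).
k^0.74 = 0.38 / (0.026 + 0.012 + 0.065) = 0.38 / 0.103 = 3.6893
k* = 3.6893^(1/0.74) ≈ 5.8363
y* = (k*)^α = 5.8363^0.26 ≈ 1.5820
c* = (1 − s)·y* = (1 − 0.38) × 1.5820 ≈ 0.9808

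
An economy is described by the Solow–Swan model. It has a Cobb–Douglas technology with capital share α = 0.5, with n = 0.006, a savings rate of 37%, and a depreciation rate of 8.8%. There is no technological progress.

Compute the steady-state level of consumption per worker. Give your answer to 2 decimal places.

In steady state, investment equals break-even investment: s·k^α = (n + δ)·k.
Dividing both sides by k: k^(1−α) = s / (n + δ).
k^0.5 = 0.37 / (0.006 + 0.088) = 0.37 / 0.094 = 3.9362
k* = 3.9362^(1/0.5) ≈ 15.4937
y* = (k*)^α = 15.4937^0.5 ≈ 3.9362
c* = (1 − s)·y* = (1 − 0.37) × 3.9362 ≈ 2.4798

c* ≈ 2.48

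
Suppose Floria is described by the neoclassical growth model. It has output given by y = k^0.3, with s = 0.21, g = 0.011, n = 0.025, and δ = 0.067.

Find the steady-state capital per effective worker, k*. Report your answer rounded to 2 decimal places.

At the steady state, Δk = 0, so s·k^α = (n + g + δ)·k.
Rearranging, k^(1−α) = s / (n + g + δ).
k^0.7 = 0.21 / (0.025 + 0.011 + 0.067) = 0.21 / 0.103 = 2.0388
k* = 2.0388^(1/0.7) ≈ 2.7667

k* ≈ 2.77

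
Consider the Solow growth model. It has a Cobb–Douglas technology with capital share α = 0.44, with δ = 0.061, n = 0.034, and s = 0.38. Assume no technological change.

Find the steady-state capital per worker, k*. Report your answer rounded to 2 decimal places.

k* = 11.89

Steady state requires s·f(k) = (n + δ)·k, i.e. s·k^α = (n + δ)·k.
Rearranging, k^(1−α) = s / (n + δ).
k^0.56 = 0.38 / (0.034 + 0.061) = 0.38 / 0.095 = 4.0000
k* = 4.0000^(1/0.56) ≈ 11.8880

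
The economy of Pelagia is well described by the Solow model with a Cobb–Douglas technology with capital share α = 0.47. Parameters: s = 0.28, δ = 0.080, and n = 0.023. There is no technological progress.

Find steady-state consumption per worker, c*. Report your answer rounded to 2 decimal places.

At the steady state, Δk = 0, so s·k^α = (n + δ)·k.
Rearranging, k^(1−α) = s / (n + δ).
k^0.53 = 0.28 / (0.023 + 0.080) = 0.28 / 0.103 = 2.7184
k* = 2.7184^(1/0.53) ≈ 6.5987
y* = (k*)^α = 6.5987^0.47 ≈ 2.4274
c* = (1 − s)·y* = (1 − 0.28) × 2.4274 ≈ 1.7477

c* ≈ 1.75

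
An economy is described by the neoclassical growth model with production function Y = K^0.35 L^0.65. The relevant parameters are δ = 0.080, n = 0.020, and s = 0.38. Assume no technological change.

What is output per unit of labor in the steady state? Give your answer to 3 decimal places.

y* = 2.052

Steady state requires s·f(k) = (n + δ)·k, i.e. s·k^α = (n + δ)·k.
Dividing both sides by k: k^(1−α) = s / (n + δ).
k^0.65 = 0.38 / (0.020 + 0.080) = 0.38 / 0.100 = 3.8000
k* = 3.8000^(1/0.65) ≈ 7.7978
y* = (k*)^α = 7.7978^0.35 ≈ 2.0521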